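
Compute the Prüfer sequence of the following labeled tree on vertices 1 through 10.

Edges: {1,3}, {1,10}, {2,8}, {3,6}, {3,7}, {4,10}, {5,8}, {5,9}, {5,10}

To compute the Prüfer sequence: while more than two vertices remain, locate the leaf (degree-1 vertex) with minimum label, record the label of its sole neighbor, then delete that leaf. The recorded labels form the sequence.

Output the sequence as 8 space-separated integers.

Step 1: leaves = {2,4,6,7,9}. Remove smallest leaf 2, emit neighbor 8.
Step 2: leaves = {4,6,7,8,9}. Remove smallest leaf 4, emit neighbor 10.
Step 3: leaves = {6,7,8,9}. Remove smallest leaf 6, emit neighbor 3.
Step 4: leaves = {7,8,9}. Remove smallest leaf 7, emit neighbor 3.
Step 5: leaves = {3,8,9}. Remove smallest leaf 3, emit neighbor 1.
Step 6: leaves = {1,8,9}. Remove smallest leaf 1, emit neighbor 10.
Step 7: leaves = {8,9,10}. Remove smallest leaf 8, emit neighbor 5.
Step 8: leaves = {9,10}. Remove smallest leaf 9, emit neighbor 5.
Done: 2 vertices remain (5, 10). Sequence = [8 10 3 3 1 10 5 5]

Answer: 8 10 3 3 1 10 5 5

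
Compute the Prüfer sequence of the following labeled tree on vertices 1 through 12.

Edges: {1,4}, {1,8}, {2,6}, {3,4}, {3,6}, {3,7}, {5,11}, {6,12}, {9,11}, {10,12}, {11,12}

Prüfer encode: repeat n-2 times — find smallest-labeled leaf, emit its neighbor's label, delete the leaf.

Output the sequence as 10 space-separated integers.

Step 1: leaves = {2,5,7,8,9,10}. Remove smallest leaf 2, emit neighbor 6.
Step 2: leaves = {5,7,8,9,10}. Remove smallest leaf 5, emit neighbor 11.
Step 3: leaves = {7,8,9,10}. Remove smallest leaf 7, emit neighbor 3.
Step 4: leaves = {8,9,10}. Remove smallest leaf 8, emit neighbor 1.
Step 5: leaves = {1,9,10}. Remove smallest leaf 1, emit neighbor 4.
Step 6: leaves = {4,9,10}. Remove smallest leaf 4, emit neighbor 3.
Step 7: leaves = {3,9,10}. Remove smallest leaf 3, emit neighbor 6.
Step 8: leaves = {6,9,10}. Remove smallest leaf 6, emit neighbor 12.
Step 9: leaves = {9,10}. Remove smallest leaf 9, emit neighbor 11.
Step 10: leaves = {10,11}. Remove smallest leaf 10, emit neighbor 12.
Done: 2 vertices remain (11, 12). Sequence = [6 11 3 1 4 3 6 12 11 12]

Answer: 6 11 3 1 4 3 6 12 11 12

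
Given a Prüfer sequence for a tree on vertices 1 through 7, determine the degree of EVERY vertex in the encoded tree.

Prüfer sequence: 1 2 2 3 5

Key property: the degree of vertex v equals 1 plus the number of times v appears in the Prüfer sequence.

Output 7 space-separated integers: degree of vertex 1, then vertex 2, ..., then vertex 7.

Answer: 2 3 2 1 2 1 1

Derivation:
p_1 = 1: count[1] becomes 1
p_2 = 2: count[2] becomes 1
p_3 = 2: count[2] becomes 2
p_4 = 3: count[3] becomes 1
p_5 = 5: count[5] becomes 1
Degrees (1 + count): deg[1]=1+1=2, deg[2]=1+2=3, deg[3]=1+1=2, deg[4]=1+0=1, deg[5]=1+1=2, deg[6]=1+0=1, deg[7]=1+0=1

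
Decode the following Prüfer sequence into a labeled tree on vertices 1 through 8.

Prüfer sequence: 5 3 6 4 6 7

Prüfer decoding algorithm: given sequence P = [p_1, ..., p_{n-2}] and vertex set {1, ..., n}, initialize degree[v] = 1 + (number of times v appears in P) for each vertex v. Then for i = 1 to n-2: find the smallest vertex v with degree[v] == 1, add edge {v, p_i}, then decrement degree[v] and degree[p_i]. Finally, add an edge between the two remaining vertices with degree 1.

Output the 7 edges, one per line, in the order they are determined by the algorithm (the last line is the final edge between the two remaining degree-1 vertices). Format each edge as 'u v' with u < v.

Initial degrees: {1:1, 2:1, 3:2, 4:2, 5:2, 6:3, 7:2, 8:1}
Step 1: smallest deg-1 vertex = 1, p_1 = 5. Add edge {1,5}. Now deg[1]=0, deg[5]=1.
Step 2: smallest deg-1 vertex = 2, p_2 = 3. Add edge {2,3}. Now deg[2]=0, deg[3]=1.
Step 3: smallest deg-1 vertex = 3, p_3 = 6. Add edge {3,6}. Now deg[3]=0, deg[6]=2.
Step 4: smallest deg-1 vertex = 5, p_4 = 4. Add edge {4,5}. Now deg[5]=0, deg[4]=1.
Step 5: smallest deg-1 vertex = 4, p_5 = 6. Add edge {4,6}. Now deg[4]=0, deg[6]=1.
Step 6: smallest deg-1 vertex = 6, p_6 = 7. Add edge {6,7}. Now deg[6]=0, deg[7]=1.
Final: two remaining deg-1 vertices are 7, 8. Add edge {7,8}.

Answer: 1 5
2 3
3 6
4 5
4 6
6 7
7 8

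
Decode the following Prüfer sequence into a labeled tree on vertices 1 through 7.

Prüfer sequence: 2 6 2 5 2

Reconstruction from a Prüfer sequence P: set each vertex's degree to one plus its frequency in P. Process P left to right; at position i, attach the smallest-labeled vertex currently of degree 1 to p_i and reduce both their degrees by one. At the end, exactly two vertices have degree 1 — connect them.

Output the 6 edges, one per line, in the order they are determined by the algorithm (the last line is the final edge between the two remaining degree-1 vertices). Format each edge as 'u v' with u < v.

Initial degrees: {1:1, 2:4, 3:1, 4:1, 5:2, 6:2, 7:1}
Step 1: smallest deg-1 vertex = 1, p_1 = 2. Add edge {1,2}. Now deg[1]=0, deg[2]=3.
Step 2: smallest deg-1 vertex = 3, p_2 = 6. Add edge {3,6}. Now deg[3]=0, deg[6]=1.
Step 3: smallest deg-1 vertex = 4, p_3 = 2. Add edge {2,4}. Now deg[4]=0, deg[2]=2.
Step 4: smallest deg-1 vertex = 6, p_4 = 5. Add edge {5,6}. Now deg[6]=0, deg[5]=1.
Step 5: smallest deg-1 vertex = 5, p_5 = 2. Add edge {2,5}. Now deg[5]=0, deg[2]=1.
Final: two remaining deg-1 vertices are 2, 7. Add edge {2,7}.

Answer: 1 2
3 6
2 4
5 6
2 5
2 7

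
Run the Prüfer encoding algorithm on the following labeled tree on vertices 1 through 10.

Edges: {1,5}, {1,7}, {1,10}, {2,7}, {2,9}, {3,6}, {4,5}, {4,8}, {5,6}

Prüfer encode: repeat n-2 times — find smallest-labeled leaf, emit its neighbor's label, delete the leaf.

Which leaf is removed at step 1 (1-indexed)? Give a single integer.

Answer: 3

Derivation:
Step 1: current leaves = {3,8,9,10}. Remove leaf 3 (neighbor: 6).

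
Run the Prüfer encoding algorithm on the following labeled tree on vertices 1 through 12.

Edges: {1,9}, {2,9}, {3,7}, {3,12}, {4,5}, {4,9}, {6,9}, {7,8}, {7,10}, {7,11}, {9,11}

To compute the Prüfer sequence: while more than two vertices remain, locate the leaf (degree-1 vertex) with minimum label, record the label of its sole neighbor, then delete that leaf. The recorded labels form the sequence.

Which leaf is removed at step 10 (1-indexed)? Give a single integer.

Step 1: current leaves = {1,2,5,6,8,10,12}. Remove leaf 1 (neighbor: 9).
Step 2: current leaves = {2,5,6,8,10,12}. Remove leaf 2 (neighbor: 9).
Step 3: current leaves = {5,6,8,10,12}. Remove leaf 5 (neighbor: 4).
Step 4: current leaves = {4,6,8,10,12}. Remove leaf 4 (neighbor: 9).
Step 5: current leaves = {6,8,10,12}. Remove leaf 6 (neighbor: 9).
Step 6: current leaves = {8,9,10,12}. Remove leaf 8 (neighbor: 7).
Step 7: current leaves = {9,10,12}. Remove leaf 9 (neighbor: 11).
Step 8: current leaves = {10,11,12}. Remove leaf 10 (neighbor: 7).
Step 9: current leaves = {11,12}. Remove leaf 11 (neighbor: 7).
Step 10: current leaves = {7,12}. Remove leaf 7 (neighbor: 3).

Answer: 7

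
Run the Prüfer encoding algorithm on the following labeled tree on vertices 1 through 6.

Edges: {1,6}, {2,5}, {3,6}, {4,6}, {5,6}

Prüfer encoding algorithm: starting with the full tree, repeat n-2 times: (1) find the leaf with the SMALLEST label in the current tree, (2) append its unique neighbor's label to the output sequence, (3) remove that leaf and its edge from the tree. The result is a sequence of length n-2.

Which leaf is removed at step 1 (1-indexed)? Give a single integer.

Answer: 1

Derivation:
Step 1: current leaves = {1,2,3,4}. Remove leaf 1 (neighbor: 6).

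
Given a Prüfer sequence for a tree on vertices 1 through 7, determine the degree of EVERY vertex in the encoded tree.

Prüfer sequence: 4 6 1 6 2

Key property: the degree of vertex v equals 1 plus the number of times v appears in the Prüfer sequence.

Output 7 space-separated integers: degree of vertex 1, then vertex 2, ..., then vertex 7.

p_1 = 4: count[4] becomes 1
p_2 = 6: count[6] becomes 1
p_3 = 1: count[1] becomes 1
p_4 = 6: count[6] becomes 2
p_5 = 2: count[2] becomes 1
Degrees (1 + count): deg[1]=1+1=2, deg[2]=1+1=2, deg[3]=1+0=1, deg[4]=1+1=2, deg[5]=1+0=1, deg[6]=1+2=3, deg[7]=1+0=1

Answer: 2 2 1 2 1 3 1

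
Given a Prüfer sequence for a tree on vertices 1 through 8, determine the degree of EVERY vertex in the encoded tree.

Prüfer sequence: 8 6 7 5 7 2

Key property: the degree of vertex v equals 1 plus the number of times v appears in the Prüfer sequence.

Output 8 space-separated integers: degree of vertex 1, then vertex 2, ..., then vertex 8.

Answer: 1 2 1 1 2 2 3 2

Derivation:
p_1 = 8: count[8] becomes 1
p_2 = 6: count[6] becomes 1
p_3 = 7: count[7] becomes 1
p_4 = 5: count[5] becomes 1
p_5 = 7: count[7] becomes 2
p_6 = 2: count[2] becomes 1
Degrees (1 + count): deg[1]=1+0=1, deg[2]=1+1=2, deg[3]=1+0=1, deg[4]=1+0=1, deg[5]=1+1=2, deg[6]=1+1=2, deg[7]=1+2=3, deg[8]=1+1=2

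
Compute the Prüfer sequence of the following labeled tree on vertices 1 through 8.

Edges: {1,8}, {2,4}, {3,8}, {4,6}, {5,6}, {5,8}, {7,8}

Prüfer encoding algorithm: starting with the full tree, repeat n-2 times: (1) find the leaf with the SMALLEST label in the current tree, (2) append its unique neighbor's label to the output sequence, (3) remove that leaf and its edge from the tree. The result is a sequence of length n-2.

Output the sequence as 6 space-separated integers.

Step 1: leaves = {1,2,3,7}. Remove smallest leaf 1, emit neighbor 8.
Step 2: leaves = {2,3,7}. Remove smallest leaf 2, emit neighbor 4.
Step 3: leaves = {3,4,7}. Remove smallest leaf 3, emit neighbor 8.
Step 4: leaves = {4,7}. Remove smallest leaf 4, emit neighbor 6.
Step 5: leaves = {6,7}. Remove smallest leaf 6, emit neighbor 5.
Step 6: leaves = {5,7}. Remove smallest leaf 5, emit neighbor 8.
Done: 2 vertices remain (7, 8). Sequence = [8 4 8 6 5 8]

Answer: 8 4 8 6 5 8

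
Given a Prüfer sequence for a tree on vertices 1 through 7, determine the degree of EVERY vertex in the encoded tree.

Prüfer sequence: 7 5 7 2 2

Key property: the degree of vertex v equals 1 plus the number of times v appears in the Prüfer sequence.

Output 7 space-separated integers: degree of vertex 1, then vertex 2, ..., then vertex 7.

p_1 = 7: count[7] becomes 1
p_2 = 5: count[5] becomes 1
p_3 = 7: count[7] becomes 2
p_4 = 2: count[2] becomes 1
p_5 = 2: count[2] becomes 2
Degrees (1 + count): deg[1]=1+0=1, deg[2]=1+2=3, deg[3]=1+0=1, deg[4]=1+0=1, deg[5]=1+1=2, deg[6]=1+0=1, deg[7]=1+2=3

Answer: 1 3 1 1 2 1 3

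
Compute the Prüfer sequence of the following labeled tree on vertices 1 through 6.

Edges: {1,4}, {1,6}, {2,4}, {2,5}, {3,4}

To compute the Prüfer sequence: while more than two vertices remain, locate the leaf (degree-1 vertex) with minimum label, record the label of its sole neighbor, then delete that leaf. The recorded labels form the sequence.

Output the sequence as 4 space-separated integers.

Answer: 4 2 4 1

Derivation:
Step 1: leaves = {3,5,6}. Remove smallest leaf 3, emit neighbor 4.
Step 2: leaves = {5,6}. Remove smallest leaf 5, emit neighbor 2.
Step 3: leaves = {2,6}. Remove smallest leaf 2, emit neighbor 4.
Step 4: leaves = {4,6}. Remove smallest leaf 4, emit neighbor 1.
Done: 2 vertices remain (1, 6). Sequence = [4 2 4 1]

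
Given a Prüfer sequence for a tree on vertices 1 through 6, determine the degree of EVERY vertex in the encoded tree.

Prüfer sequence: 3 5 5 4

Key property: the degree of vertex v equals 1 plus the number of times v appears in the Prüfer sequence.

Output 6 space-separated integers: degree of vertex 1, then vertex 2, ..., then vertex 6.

Answer: 1 1 2 2 3 1

Derivation:
p_1 = 3: count[3] becomes 1
p_2 = 5: count[5] becomes 1
p_3 = 5: count[5] becomes 2
p_4 = 4: count[4] becomes 1
Degrees (1 + count): deg[1]=1+0=1, deg[2]=1+0=1, deg[3]=1+1=2, deg[4]=1+1=2, deg[5]=1+2=3, deg[6]=1+0=1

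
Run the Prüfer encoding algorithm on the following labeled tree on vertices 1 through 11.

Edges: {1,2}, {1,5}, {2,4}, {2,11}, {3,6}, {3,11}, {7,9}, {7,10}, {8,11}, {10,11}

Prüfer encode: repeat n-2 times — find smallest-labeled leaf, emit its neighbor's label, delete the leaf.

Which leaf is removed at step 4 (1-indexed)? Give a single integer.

Answer: 2

Derivation:
Step 1: current leaves = {4,5,6,8,9}. Remove leaf 4 (neighbor: 2).
Step 2: current leaves = {5,6,8,9}. Remove leaf 5 (neighbor: 1).
Step 3: current leaves = {1,6,8,9}. Remove leaf 1 (neighbor: 2).
Step 4: current leaves = {2,6,8,9}. Remove leaf 2 (neighbor: 11).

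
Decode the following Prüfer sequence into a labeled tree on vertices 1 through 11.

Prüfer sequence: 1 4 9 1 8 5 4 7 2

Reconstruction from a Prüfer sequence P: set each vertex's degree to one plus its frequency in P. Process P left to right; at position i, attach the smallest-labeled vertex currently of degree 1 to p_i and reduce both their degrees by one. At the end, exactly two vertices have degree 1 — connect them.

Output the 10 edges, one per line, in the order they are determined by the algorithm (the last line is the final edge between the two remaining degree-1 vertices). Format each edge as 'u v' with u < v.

Initial degrees: {1:3, 2:2, 3:1, 4:3, 5:2, 6:1, 7:2, 8:2, 9:2, 10:1, 11:1}
Step 1: smallest deg-1 vertex = 3, p_1 = 1. Add edge {1,3}. Now deg[3]=0, deg[1]=2.
Step 2: smallest deg-1 vertex = 6, p_2 = 4. Add edge {4,6}. Now deg[6]=0, deg[4]=2.
Step 3: smallest deg-1 vertex = 10, p_3 = 9. Add edge {9,10}. Now deg[10]=0, deg[9]=1.
Step 4: smallest deg-1 vertex = 9, p_4 = 1. Add edge {1,9}. Now deg[9]=0, deg[1]=1.
Step 5: smallest deg-1 vertex = 1, p_5 = 8. Add edge {1,8}. Now deg[1]=0, deg[8]=1.
Step 6: smallest deg-1 vertex = 8, p_6 = 5. Add edge {5,8}. Now deg[8]=0, deg[5]=1.
Step 7: smallest deg-1 vertex = 5, p_7 = 4. Add edge {4,5}. Now deg[5]=0, deg[4]=1.
Step 8: smallest deg-1 vertex = 4, p_8 = 7. Add edge {4,7}. Now deg[4]=0, deg[7]=1.
Step 9: smallest deg-1 vertex = 7, p_9 = 2. Add edge {2,7}. Now deg[7]=0, deg[2]=1.
Final: two remaining deg-1 vertices are 2, 11. Add edge {2,11}.

Answer: 1 3
4 6
9 10
1 9
1 8
5 8
4 5
4 7
2 7
2 11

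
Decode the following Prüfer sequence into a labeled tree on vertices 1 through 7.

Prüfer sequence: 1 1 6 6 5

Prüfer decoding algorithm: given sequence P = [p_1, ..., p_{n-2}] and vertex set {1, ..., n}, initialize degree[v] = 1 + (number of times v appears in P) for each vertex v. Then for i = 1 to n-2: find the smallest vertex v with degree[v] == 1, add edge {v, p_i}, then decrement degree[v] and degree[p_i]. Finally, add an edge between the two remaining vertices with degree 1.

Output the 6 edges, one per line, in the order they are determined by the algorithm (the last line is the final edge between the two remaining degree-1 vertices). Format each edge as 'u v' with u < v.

Answer: 1 2
1 3
1 6
4 6
5 6
5 7

Derivation:
Initial degrees: {1:3, 2:1, 3:1, 4:1, 5:2, 6:3, 7:1}
Step 1: smallest deg-1 vertex = 2, p_1 = 1. Add edge {1,2}. Now deg[2]=0, deg[1]=2.
Step 2: smallest deg-1 vertex = 3, p_2 = 1. Add edge {1,3}. Now deg[3]=0, deg[1]=1.
Step 3: smallest deg-1 vertex = 1, p_3 = 6. Add edge {1,6}. Now deg[1]=0, deg[6]=2.
Step 4: smallest deg-1 vertex = 4, p_4 = 6. Add edge {4,6}. Now deg[4]=0, deg[6]=1.
Step 5: smallest deg-1 vertex = 6, p_5 = 5. Add edge {5,6}. Now deg[6]=0, deg[5]=1.
Final: two remaining deg-1 vertices are 5, 7. Add edge {5,7}.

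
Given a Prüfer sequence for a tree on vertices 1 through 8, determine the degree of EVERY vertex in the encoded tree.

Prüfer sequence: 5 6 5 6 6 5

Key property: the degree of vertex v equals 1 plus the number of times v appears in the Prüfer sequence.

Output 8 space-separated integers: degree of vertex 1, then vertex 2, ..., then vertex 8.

p_1 = 5: count[5] becomes 1
p_2 = 6: count[6] becomes 1
p_3 = 5: count[5] becomes 2
p_4 = 6: count[6] becomes 2
p_5 = 6: count[6] becomes 3
p_6 = 5: count[5] becomes 3
Degrees (1 + count): deg[1]=1+0=1, deg[2]=1+0=1, deg[3]=1+0=1, deg[4]=1+0=1, deg[5]=1+3=4, deg[6]=1+3=4, deg[7]=1+0=1, deg[8]=1+0=1

Answer: 1 1 1 1 4 4 1 1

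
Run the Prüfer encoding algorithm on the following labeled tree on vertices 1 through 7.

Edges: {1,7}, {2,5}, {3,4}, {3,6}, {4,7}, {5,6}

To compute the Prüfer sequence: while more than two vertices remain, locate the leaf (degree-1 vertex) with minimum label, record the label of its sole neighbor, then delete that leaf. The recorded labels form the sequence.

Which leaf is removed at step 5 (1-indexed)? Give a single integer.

Step 1: current leaves = {1,2}. Remove leaf 1 (neighbor: 7).
Step 2: current leaves = {2,7}. Remove leaf 2 (neighbor: 5).
Step 3: current leaves = {5,7}. Remove leaf 5 (neighbor: 6).
Step 4: current leaves = {6,7}. Remove leaf 6 (neighbor: 3).
Step 5: current leaves = {3,7}. Remove leaf 3 (neighbor: 4).

Answer: 3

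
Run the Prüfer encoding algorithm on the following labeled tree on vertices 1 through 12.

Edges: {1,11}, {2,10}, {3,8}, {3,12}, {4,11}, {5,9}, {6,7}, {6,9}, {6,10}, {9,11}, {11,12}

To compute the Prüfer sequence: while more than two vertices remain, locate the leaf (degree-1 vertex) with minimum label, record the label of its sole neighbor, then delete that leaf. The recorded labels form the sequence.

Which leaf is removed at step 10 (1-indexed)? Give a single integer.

Step 1: current leaves = {1,2,4,5,7,8}. Remove leaf 1 (neighbor: 11).
Step 2: current leaves = {2,4,5,7,8}. Remove leaf 2 (neighbor: 10).
Step 3: current leaves = {4,5,7,8,10}. Remove leaf 4 (neighbor: 11).
Step 4: current leaves = {5,7,8,10}. Remove leaf 5 (neighbor: 9).
Step 5: current leaves = {7,8,10}. Remove leaf 7 (neighbor: 6).
Step 6: current leaves = {8,10}. Remove leaf 8 (neighbor: 3).
Step 7: current leaves = {3,10}. Remove leaf 3 (neighbor: 12).
Step 8: current leaves = {10,12}. Remove leaf 10 (neighbor: 6).
Step 9: current leaves = {6,12}. Remove leaf 6 (neighbor: 9).
Step 10: current leaves = {9,12}. Remove leaf 9 (neighbor: 11).

Answer: 9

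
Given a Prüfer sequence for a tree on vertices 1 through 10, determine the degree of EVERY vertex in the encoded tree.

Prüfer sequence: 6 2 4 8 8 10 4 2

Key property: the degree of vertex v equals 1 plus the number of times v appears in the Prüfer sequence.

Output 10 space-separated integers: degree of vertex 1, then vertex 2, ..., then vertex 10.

Answer: 1 3 1 3 1 2 1 3 1 2

Derivation:
p_1 = 6: count[6] becomes 1
p_2 = 2: count[2] becomes 1
p_3 = 4: count[4] becomes 1
p_4 = 8: count[8] becomes 1
p_5 = 8: count[8] becomes 2
p_6 = 10: count[10] becomes 1
p_7 = 4: count[4] becomes 2
p_8 = 2: count[2] becomes 2
Degrees (1 + count): deg[1]=1+0=1, deg[2]=1+2=3, deg[3]=1+0=1, deg[4]=1+2=3, deg[5]=1+0=1, deg[6]=1+1=2, deg[7]=1+0=1, deg[8]=1+2=3, deg[9]=1+0=1, deg[10]=1+1=2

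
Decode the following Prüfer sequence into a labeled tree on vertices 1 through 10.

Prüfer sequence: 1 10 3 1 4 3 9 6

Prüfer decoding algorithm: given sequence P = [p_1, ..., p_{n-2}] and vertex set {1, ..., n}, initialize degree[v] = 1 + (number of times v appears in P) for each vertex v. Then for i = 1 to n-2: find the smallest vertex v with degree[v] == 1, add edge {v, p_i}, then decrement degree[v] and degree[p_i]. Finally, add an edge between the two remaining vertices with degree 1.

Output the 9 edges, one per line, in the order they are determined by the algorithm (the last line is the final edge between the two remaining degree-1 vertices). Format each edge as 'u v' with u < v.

Initial degrees: {1:3, 2:1, 3:3, 4:2, 5:1, 6:2, 7:1, 8:1, 9:2, 10:2}
Step 1: smallest deg-1 vertex = 2, p_1 = 1. Add edge {1,2}. Now deg[2]=0, deg[1]=2.
Step 2: smallest deg-1 vertex = 5, p_2 = 10. Add edge {5,10}. Now deg[5]=0, deg[10]=1.
Step 3: smallest deg-1 vertex = 7, p_3 = 3. Add edge {3,7}. Now deg[7]=0, deg[3]=2.
Step 4: smallest deg-1 vertex = 8, p_4 = 1. Add edge {1,8}. Now deg[8]=0, deg[1]=1.
Step 5: smallest deg-1 vertex = 1, p_5 = 4. Add edge {1,4}. Now deg[1]=0, deg[4]=1.
Step 6: smallest deg-1 vertex = 4, p_6 = 3. Add edge {3,4}. Now deg[4]=0, deg[3]=1.
Step 7: smallest deg-1 vertex = 3, p_7 = 9. Add edge {3,9}. Now deg[3]=0, deg[9]=1.
Step 8: smallest deg-1 vertex = 9, p_8 = 6. Add edge {6,9}. Now deg[9]=0, deg[6]=1.
Final: two remaining deg-1 vertices are 6, 10. Add edge {6,10}.

Answer: 1 2
5 10
3 7
1 8
1 4
3 4
3 9
6 9
6 10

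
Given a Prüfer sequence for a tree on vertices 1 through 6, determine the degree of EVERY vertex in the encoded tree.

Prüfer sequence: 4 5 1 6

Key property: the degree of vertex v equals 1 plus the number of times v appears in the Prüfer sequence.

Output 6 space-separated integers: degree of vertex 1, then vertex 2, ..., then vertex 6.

p_1 = 4: count[4] becomes 1
p_2 = 5: count[5] becomes 1
p_3 = 1: count[1] becomes 1
p_4 = 6: count[6] becomes 1
Degrees (1 + count): deg[1]=1+1=2, deg[2]=1+0=1, deg[3]=1+0=1, deg[4]=1+1=2, deg[5]=1+1=2, deg[6]=1+1=2

Answer: 2 1 1 2 2 2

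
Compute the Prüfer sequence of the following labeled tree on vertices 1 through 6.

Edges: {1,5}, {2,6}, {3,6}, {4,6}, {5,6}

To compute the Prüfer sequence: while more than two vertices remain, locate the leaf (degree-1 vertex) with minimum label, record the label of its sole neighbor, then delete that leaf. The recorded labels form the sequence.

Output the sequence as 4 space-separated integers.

Answer: 5 6 6 6

Derivation:
Step 1: leaves = {1,2,3,4}. Remove smallest leaf 1, emit neighbor 5.
Step 2: leaves = {2,3,4,5}. Remove smallest leaf 2, emit neighbor 6.
Step 3: leaves = {3,4,5}. Remove smallest leaf 3, emit neighbor 6.
Step 4: leaves = {4,5}. Remove smallest leaf 4, emit neighbor 6.
Done: 2 vertices remain (5, 6). Sequence = [5 6 6 6]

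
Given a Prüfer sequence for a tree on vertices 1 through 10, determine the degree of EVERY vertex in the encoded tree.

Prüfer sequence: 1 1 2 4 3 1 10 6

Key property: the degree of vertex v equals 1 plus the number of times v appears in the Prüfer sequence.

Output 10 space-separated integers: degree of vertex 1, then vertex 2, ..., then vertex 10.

p_1 = 1: count[1] becomes 1
p_2 = 1: count[1] becomes 2
p_3 = 2: count[2] becomes 1
p_4 = 4: count[4] becomes 1
p_5 = 3: count[3] becomes 1
p_6 = 1: count[1] becomes 3
p_7 = 10: count[10] becomes 1
p_8 = 6: count[6] becomes 1
Degrees (1 + count): deg[1]=1+3=4, deg[2]=1+1=2, deg[3]=1+1=2, deg[4]=1+1=2, deg[5]=1+0=1, deg[6]=1+1=2, deg[7]=1+0=1, deg[8]=1+0=1, deg[9]=1+0=1, deg[10]=1+1=2

Answer: 4 2 2 2 1 2 1 1 1 2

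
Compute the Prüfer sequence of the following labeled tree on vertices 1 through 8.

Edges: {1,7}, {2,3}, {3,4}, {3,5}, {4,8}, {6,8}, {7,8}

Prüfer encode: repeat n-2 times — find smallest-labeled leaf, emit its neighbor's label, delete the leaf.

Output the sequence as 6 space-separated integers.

Answer: 7 3 3 4 8 8

Derivation:
Step 1: leaves = {1,2,5,6}. Remove smallest leaf 1, emit neighbor 7.
Step 2: leaves = {2,5,6,7}. Remove smallest leaf 2, emit neighbor 3.
Step 3: leaves = {5,6,7}. Remove smallest leaf 5, emit neighbor 3.
Step 4: leaves = {3,6,7}. Remove smallest leaf 3, emit neighbor 4.
Step 5: leaves = {4,6,7}. Remove smallest leaf 4, emit neighbor 8.
Step 6: leaves = {6,7}. Remove smallest leaf 6, emit neighbor 8.
Done: 2 vertices remain (7, 8). Sequence = [7 3 3 4 8 8]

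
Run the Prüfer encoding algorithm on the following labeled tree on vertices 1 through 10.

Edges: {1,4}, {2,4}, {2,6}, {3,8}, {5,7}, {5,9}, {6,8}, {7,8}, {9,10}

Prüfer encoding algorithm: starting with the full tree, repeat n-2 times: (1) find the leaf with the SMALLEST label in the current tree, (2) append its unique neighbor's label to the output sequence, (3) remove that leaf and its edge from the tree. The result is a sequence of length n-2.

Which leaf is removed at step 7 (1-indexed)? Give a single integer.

Step 1: current leaves = {1,3,10}. Remove leaf 1 (neighbor: 4).
Step 2: current leaves = {3,4,10}. Remove leaf 3 (neighbor: 8).
Step 3: current leaves = {4,10}. Remove leaf 4 (neighbor: 2).
Step 4: current leaves = {2,10}. Remove leaf 2 (neighbor: 6).
Step 5: current leaves = {6,10}. Remove leaf 6 (neighbor: 8).
Step 6: current leaves = {8,10}. Remove leaf 8 (neighbor: 7).
Step 7: current leaves = {7,10}. Remove leaf 7 (neighbor: 5).

Answer: 7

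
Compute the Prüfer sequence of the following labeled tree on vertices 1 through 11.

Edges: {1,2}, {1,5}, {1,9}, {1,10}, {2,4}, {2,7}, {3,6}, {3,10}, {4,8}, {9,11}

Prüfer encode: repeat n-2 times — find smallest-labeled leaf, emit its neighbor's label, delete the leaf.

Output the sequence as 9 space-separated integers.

Answer: 1 3 10 2 4 2 1 1 9

Derivation:
Step 1: leaves = {5,6,7,8,11}. Remove smallest leaf 5, emit neighbor 1.
Step 2: leaves = {6,7,8,11}. Remove smallest leaf 6, emit neighbor 3.
Step 3: leaves = {3,7,8,11}. Remove smallest leaf 3, emit neighbor 10.
Step 4: leaves = {7,8,10,11}. Remove smallest leaf 7, emit neighbor 2.
Step 5: leaves = {8,10,11}. Remove smallest leaf 8, emit neighbor 4.
Step 6: leaves = {4,10,11}. Remove smallest leaf 4, emit neighbor 2.
Step 7: leaves = {2,10,11}. Remove smallest leaf 2, emit neighbor 1.
Step 8: leaves = {10,11}. Remove smallest leaf 10, emit neighbor 1.
Step 9: leaves = {1,11}. Remove smallest leaf 1, emit neighbor 9.
Done: 2 vertices remain (9, 11). Sequence = [1 3 10 2 4 2 1 1 9]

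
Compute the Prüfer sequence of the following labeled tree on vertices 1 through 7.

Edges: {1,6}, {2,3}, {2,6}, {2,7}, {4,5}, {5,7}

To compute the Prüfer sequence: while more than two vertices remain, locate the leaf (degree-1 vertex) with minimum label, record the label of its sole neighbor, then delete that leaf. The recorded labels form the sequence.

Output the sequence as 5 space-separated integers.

Answer: 6 2 5 7 2

Derivation:
Step 1: leaves = {1,3,4}. Remove smallest leaf 1, emit neighbor 6.
Step 2: leaves = {3,4,6}. Remove smallest leaf 3, emit neighbor 2.
Step 3: leaves = {4,6}. Remove smallest leaf 4, emit neighbor 5.
Step 4: leaves = {5,6}. Remove smallest leaf 5, emit neighbor 7.
Step 5: leaves = {6,7}. Remove smallest leaf 6, emit neighbor 2.
Done: 2 vertices remain (2, 7). Sequence = [6 2 5 7 2]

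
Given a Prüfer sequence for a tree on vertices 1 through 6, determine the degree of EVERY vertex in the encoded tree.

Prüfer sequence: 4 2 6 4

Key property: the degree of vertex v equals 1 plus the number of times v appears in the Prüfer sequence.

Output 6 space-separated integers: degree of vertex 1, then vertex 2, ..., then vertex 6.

p_1 = 4: count[4] becomes 1
p_2 = 2: count[2] becomes 1
p_3 = 6: count[6] becomes 1
p_4 = 4: count[4] becomes 2
Degrees (1 + count): deg[1]=1+0=1, deg[2]=1+1=2, deg[3]=1+0=1, deg[4]=1+2=3, deg[5]=1+0=1, deg[6]=1+1=2

Answer: 1 2 1 3 1 2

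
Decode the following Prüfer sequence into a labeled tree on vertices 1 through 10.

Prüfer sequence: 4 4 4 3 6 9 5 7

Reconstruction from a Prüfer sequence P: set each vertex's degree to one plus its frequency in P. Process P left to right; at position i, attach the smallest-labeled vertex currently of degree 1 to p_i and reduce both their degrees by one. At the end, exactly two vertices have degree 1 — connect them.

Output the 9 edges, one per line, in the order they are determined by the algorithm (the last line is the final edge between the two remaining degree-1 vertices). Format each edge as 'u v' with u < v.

Initial degrees: {1:1, 2:1, 3:2, 4:4, 5:2, 6:2, 7:2, 8:1, 9:2, 10:1}
Step 1: smallest deg-1 vertex = 1, p_1 = 4. Add edge {1,4}. Now deg[1]=0, deg[4]=3.
Step 2: smallest deg-1 vertex = 2, p_2 = 4. Add edge {2,4}. Now deg[2]=0, deg[4]=2.
Step 3: smallest deg-1 vertex = 8, p_3 = 4. Add edge {4,8}. Now deg[8]=0, deg[4]=1.
Step 4: smallest deg-1 vertex = 4, p_4 = 3. Add edge {3,4}. Now deg[4]=0, deg[3]=1.
Step 5: smallest deg-1 vertex = 3, p_5 = 6. Add edge {3,6}. Now deg[3]=0, deg[6]=1.
Step 6: smallest deg-1 vertex = 6, p_6 = 9. Add edge {6,9}. Now deg[6]=0, deg[9]=1.
Step 7: smallest deg-1 vertex = 9, p_7 = 5. Add edge {5,9}. Now deg[9]=0, deg[5]=1.
Step 8: smallest deg-1 vertex = 5, p_8 = 7. Add edge {5,7}. Now deg[5]=0, deg[7]=1.
Final: two remaining deg-1 vertices are 7, 10. Add edge {7,10}.

Answer: 1 4
2 4
4 8
3 4
3 6
6 9
5 9
5 7
7 10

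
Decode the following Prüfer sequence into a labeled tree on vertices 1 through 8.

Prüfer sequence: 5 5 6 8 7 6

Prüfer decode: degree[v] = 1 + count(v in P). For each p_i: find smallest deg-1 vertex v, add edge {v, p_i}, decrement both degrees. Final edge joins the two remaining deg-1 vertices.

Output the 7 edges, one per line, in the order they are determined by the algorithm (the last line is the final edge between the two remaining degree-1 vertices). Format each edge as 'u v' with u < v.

Answer: 1 5
2 5
3 6
4 8
5 7
6 7
6 8

Derivation:
Initial degrees: {1:1, 2:1, 3:1, 4:1, 5:3, 6:3, 7:2, 8:2}
Step 1: smallest deg-1 vertex = 1, p_1 = 5. Add edge {1,5}. Now deg[1]=0, deg[5]=2.
Step 2: smallest deg-1 vertex = 2, p_2 = 5. Add edge {2,5}. Now deg[2]=0, deg[5]=1.
Step 3: smallest deg-1 vertex = 3, p_3 = 6. Add edge {3,6}. Now deg[3]=0, deg[6]=2.
Step 4: smallest deg-1 vertex = 4, p_4 = 8. Add edge {4,8}. Now deg[4]=0, deg[8]=1.
Step 5: smallest deg-1 vertex = 5, p_5 = 7. Add edge {5,7}. Now deg[5]=0, deg[7]=1.
Step 6: smallest deg-1 vertex = 7, p_6 = 6. Add edge {6,7}. Now deg[7]=0, deg[6]=1.
Final: two remaining deg-1 vertices are 6, 8. Add edge {6,8}.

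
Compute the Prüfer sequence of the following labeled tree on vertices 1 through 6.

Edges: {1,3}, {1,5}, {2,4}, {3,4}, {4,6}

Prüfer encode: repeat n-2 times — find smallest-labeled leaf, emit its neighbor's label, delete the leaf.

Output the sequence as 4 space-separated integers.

Answer: 4 1 3 4

Derivation:
Step 1: leaves = {2,5,6}. Remove smallest leaf 2, emit neighbor 4.
Step 2: leaves = {5,6}. Remove smallest leaf 5, emit neighbor 1.
Step 3: leaves = {1,6}. Remove smallest leaf 1, emit neighbor 3.
Step 4: leaves = {3,6}. Remove smallest leaf 3, emit neighbor 4.
Done: 2 vertices remain (4, 6). Sequence = [4 1 3 4]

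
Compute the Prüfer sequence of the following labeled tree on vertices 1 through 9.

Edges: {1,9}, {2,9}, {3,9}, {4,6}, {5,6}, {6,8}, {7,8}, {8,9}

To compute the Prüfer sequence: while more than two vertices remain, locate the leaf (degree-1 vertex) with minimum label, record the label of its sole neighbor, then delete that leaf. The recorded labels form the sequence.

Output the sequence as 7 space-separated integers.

Answer: 9 9 9 6 6 8 8

Derivation:
Step 1: leaves = {1,2,3,4,5,7}. Remove smallest leaf 1, emit neighbor 9.
Step 2: leaves = {2,3,4,5,7}. Remove smallest leaf 2, emit neighbor 9.
Step 3: leaves = {3,4,5,7}. Remove smallest leaf 3, emit neighbor 9.
Step 4: leaves = {4,5,7,9}. Remove smallest leaf 4, emit neighbor 6.
Step 5: leaves = {5,7,9}. Remove smallest leaf 5, emit neighbor 6.
Step 6: leaves = {6,7,9}. Remove smallest leaf 6, emit neighbor 8.
Step 7: leaves = {7,9}. Remove smallest leaf 7, emit neighbor 8.
Done: 2 vertices remain (8, 9). Sequence = [9 9 9 6 6 8 8]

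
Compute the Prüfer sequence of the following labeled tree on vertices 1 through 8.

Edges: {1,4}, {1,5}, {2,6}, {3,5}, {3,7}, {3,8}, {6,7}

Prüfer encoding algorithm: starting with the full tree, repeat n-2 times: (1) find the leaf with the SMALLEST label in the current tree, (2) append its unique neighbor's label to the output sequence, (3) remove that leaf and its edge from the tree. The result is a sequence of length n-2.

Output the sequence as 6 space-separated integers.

Step 1: leaves = {2,4,8}. Remove smallest leaf 2, emit neighbor 6.
Step 2: leaves = {4,6,8}. Remove smallest leaf 4, emit neighbor 1.
Step 3: leaves = {1,6,8}. Remove smallest leaf 1, emit neighbor 5.
Step 4: leaves = {5,6,8}. Remove smallest leaf 5, emit neighbor 3.
Step 5: leaves = {6,8}. Remove smallest leaf 6, emit neighbor 7.
Step 6: leaves = {7,8}. Remove smallest leaf 7, emit neighbor 3.
Done: 2 vertices remain (3, 8). Sequence = [6 1 5 3 7 3]

Answer: 6 1 5 3 7 3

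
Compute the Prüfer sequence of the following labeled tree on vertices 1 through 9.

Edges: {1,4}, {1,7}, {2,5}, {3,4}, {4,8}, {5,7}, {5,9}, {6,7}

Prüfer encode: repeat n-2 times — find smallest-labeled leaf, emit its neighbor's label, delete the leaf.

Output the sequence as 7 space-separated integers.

Step 1: leaves = {2,3,6,8,9}. Remove smallest leaf 2, emit neighbor 5.
Step 2: leaves = {3,6,8,9}. Remove smallest leaf 3, emit neighbor 4.
Step 3: leaves = {6,8,9}. Remove smallest leaf 6, emit neighbor 7.
Step 4: leaves = {8,9}. Remove smallest leaf 8, emit neighbor 4.
Step 5: leaves = {4,9}. Remove smallest leaf 4, emit neighbor 1.
Step 6: leaves = {1,9}. Remove smallest leaf 1, emit neighbor 7.
Step 7: leaves = {7,9}. Remove smallest leaf 7, emit neighbor 5.
Done: 2 vertices remain (5, 9). Sequence = [5 4 7 4 1 7 5]

Answer: 5 4 7 4 1 7 5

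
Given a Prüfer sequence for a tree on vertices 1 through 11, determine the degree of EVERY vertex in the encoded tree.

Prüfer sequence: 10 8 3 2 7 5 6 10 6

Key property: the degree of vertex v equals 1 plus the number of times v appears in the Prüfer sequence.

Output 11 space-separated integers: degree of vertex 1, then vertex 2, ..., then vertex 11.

p_1 = 10: count[10] becomes 1
p_2 = 8: count[8] becomes 1
p_3 = 3: count[3] becomes 1
p_4 = 2: count[2] becomes 1
p_5 = 7: count[7] becomes 1
p_6 = 5: count[5] becomes 1
p_7 = 6: count[6] becomes 1
p_8 = 10: count[10] becomes 2
p_9 = 6: count[6] becomes 2
Degrees (1 + count): deg[1]=1+0=1, deg[2]=1+1=2, deg[3]=1+1=2, deg[4]=1+0=1, deg[5]=1+1=2, deg[6]=1+2=3, deg[7]=1+1=2, deg[8]=1+1=2, deg[9]=1+0=1, deg[10]=1+2=3, deg[11]=1+0=1

Answer: 1 2 2 1 2 3 2 2 1 3 1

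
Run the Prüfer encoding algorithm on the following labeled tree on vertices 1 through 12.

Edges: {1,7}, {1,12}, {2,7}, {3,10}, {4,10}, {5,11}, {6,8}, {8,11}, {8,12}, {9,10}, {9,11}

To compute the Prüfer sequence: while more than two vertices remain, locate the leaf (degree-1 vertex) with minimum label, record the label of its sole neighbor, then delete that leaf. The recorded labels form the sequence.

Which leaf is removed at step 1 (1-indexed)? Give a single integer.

Step 1: current leaves = {2,3,4,5,6}. Remove leaf 2 (neighbor: 7).

Answer: 2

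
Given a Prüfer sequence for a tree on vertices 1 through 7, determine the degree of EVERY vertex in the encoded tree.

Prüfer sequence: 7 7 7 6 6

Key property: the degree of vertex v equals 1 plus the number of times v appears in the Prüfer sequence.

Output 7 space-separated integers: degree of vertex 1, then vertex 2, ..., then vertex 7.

p_1 = 7: count[7] becomes 1
p_2 = 7: count[7] becomes 2
p_3 = 7: count[7] becomes 3
p_4 = 6: count[6] becomes 1
p_5 = 6: count[6] becomes 2
Degrees (1 + count): deg[1]=1+0=1, deg[2]=1+0=1, deg[3]=1+0=1, deg[4]=1+0=1, deg[5]=1+0=1, deg[6]=1+2=3, deg[7]=1+3=4

Answer: 1 1 1 1 1 3 4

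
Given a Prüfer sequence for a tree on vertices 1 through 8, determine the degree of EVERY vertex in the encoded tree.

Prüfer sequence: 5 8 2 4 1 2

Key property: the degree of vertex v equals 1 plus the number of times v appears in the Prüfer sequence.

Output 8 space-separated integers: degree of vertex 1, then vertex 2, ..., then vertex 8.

Answer: 2 3 1 2 2 1 1 2

Derivation:
p_1 = 5: count[5] becomes 1
p_2 = 8: count[8] becomes 1
p_3 = 2: count[2] becomes 1
p_4 = 4: count[4] becomes 1
p_5 = 1: count[1] becomes 1
p_6 = 2: count[2] becomes 2
Degrees (1 + count): deg[1]=1+1=2, deg[2]=1+2=3, deg[3]=1+0=1, deg[4]=1+1=2, deg[5]=1+1=2, deg[6]=1+0=1, deg[7]=1+0=1, deg[8]=1+1=2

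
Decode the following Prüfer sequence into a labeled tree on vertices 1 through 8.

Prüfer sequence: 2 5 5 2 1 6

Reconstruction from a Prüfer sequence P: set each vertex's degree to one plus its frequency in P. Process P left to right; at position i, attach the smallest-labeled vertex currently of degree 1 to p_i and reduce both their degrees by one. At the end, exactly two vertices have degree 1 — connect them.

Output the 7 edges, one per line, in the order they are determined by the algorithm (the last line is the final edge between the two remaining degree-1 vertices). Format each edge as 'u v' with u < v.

Answer: 2 3
4 5
5 7
2 5
1 2
1 6
6 8

Derivation:
Initial degrees: {1:2, 2:3, 3:1, 4:1, 5:3, 6:2, 7:1, 8:1}
Step 1: smallest deg-1 vertex = 3, p_1 = 2. Add edge {2,3}. Now deg[3]=0, deg[2]=2.
Step 2: smallest deg-1 vertex = 4, p_2 = 5. Add edge {4,5}. Now deg[4]=0, deg[5]=2.
Step 3: smallest deg-1 vertex = 7, p_3 = 5. Add edge {5,7}. Now deg[7]=0, deg[5]=1.
Step 4: smallest deg-1 vertex = 5, p_4 = 2. Add edge {2,5}. Now deg[5]=0, deg[2]=1.
Step 5: smallest deg-1 vertex = 2, p_5 = 1. Add edge {1,2}. Now deg[2]=0, deg[1]=1.
Step 6: smallest deg-1 vertex = 1, p_6 = 6. Add edge {1,6}. Now deg[1]=0, deg[6]=1.
Final: two remaining deg-1 vertices are 6, 8. Add edge {6,8}.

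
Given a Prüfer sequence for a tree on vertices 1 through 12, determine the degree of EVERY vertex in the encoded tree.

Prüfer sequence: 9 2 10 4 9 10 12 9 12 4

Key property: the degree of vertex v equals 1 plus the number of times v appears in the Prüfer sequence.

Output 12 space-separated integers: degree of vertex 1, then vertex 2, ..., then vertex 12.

Answer: 1 2 1 3 1 1 1 1 4 3 1 3

Derivation:
p_1 = 9: count[9] becomes 1
p_2 = 2: count[2] becomes 1
p_3 = 10: count[10] becomes 1
p_4 = 4: count[4] becomes 1
p_5 = 9: count[9] becomes 2
p_6 = 10: count[10] becomes 2
p_7 = 12: count[12] becomes 1
p_8 = 9: count[9] becomes 3
p_9 = 12: count[12] becomes 2
p_10 = 4: count[4] becomes 2
Degrees (1 + count): deg[1]=1+0=1, deg[2]=1+1=2, deg[3]=1+0=1, deg[4]=1+2=3, deg[5]=1+0=1, deg[6]=1+0=1, deg[7]=1+0=1, deg[8]=1+0=1, deg[9]=1+3=4, deg[10]=1+2=3, deg[11]=1+0=1, deg[12]=1+2=3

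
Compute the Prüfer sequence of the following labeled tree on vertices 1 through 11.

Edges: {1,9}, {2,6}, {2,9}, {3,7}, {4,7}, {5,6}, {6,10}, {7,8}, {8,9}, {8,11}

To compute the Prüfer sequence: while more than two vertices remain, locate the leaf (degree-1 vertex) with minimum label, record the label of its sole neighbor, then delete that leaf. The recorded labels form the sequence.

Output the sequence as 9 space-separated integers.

Step 1: leaves = {1,3,4,5,10,11}. Remove smallest leaf 1, emit neighbor 9.
Step 2: leaves = {3,4,5,10,11}. Remove smallest leaf 3, emit neighbor 7.
Step 3: leaves = {4,5,10,11}. Remove smallest leaf 4, emit neighbor 7.
Step 4: leaves = {5,7,10,11}. Remove smallest leaf 5, emit neighbor 6.
Step 5: leaves = {7,10,11}. Remove smallest leaf 7, emit neighbor 8.
Step 6: leaves = {10,11}. Remove smallest leaf 10, emit neighbor 6.
Step 7: leaves = {6,11}. Remove smallest leaf 6, emit neighbor 2.
Step 8: leaves = {2,11}. Remove smallest leaf 2, emit neighbor 9.
Step 9: leaves = {9,11}. Remove smallest leaf 9, emit neighbor 8.
Done: 2 vertices remain (8, 11). Sequence = [9 7 7 6 8 6 2 9 8]

Answer: 9 7 7 6 8 6 2 9 8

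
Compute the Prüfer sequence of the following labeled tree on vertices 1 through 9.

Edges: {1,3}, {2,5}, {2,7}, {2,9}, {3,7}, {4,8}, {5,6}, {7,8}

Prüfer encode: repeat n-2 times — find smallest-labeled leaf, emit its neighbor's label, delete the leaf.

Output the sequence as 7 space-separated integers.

Step 1: leaves = {1,4,6,9}. Remove smallest leaf 1, emit neighbor 3.
Step 2: leaves = {3,4,6,9}. Remove smallest leaf 3, emit neighbor 7.
Step 3: leaves = {4,6,9}. Remove smallest leaf 4, emit neighbor 8.
Step 4: leaves = {6,8,9}. Remove smallest leaf 6, emit neighbor 5.
Step 5: leaves = {5,8,9}. Remove smallest leaf 5, emit neighbor 2.
Step 6: leaves = {8,9}. Remove smallest leaf 8, emit neighbor 7.
Step 7: leaves = {7,9}. Remove smallest leaf 7, emit neighbor 2.
Done: 2 vertices remain (2, 9). Sequence = [3 7 8 5 2 7 2]

Answer: 3 7 8 5 2 7 2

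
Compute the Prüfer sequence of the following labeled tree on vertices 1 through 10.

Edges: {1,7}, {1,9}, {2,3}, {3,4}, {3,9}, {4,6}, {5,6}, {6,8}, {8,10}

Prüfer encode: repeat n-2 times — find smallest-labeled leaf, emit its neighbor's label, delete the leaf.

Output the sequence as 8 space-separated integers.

Step 1: leaves = {2,5,7,10}. Remove smallest leaf 2, emit neighbor 3.
Step 2: leaves = {5,7,10}. Remove smallest leaf 5, emit neighbor 6.
Step 3: leaves = {7,10}. Remove smallest leaf 7, emit neighbor 1.
Step 4: leaves = {1,10}. Remove smallest leaf 1, emit neighbor 9.
Step 5: leaves = {9,10}. Remove smallest leaf 9, emit neighbor 3.
Step 6: leaves = {3,10}. Remove smallest leaf 3, emit neighbor 4.
Step 7: leaves = {4,10}. Remove smallest leaf 4, emit neighbor 6.
Step 8: leaves = {6,10}. Remove smallest leaf 6, emit neighbor 8.
Done: 2 vertices remain (8, 10). Sequence = [3 6 1 9 3 4 6 8]

Answer: 3 6 1 9 3 4 6 8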